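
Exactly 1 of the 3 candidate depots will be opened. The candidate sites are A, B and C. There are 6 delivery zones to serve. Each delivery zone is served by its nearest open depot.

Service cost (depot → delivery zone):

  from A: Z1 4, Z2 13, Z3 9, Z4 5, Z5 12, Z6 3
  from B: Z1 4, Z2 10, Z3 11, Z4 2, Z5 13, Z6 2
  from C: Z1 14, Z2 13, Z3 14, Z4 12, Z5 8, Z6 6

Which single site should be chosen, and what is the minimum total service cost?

With exactly 1 open, each delivery zone uses its cheapest among the chosen.
{B}: Z1→B 4, Z2→B 10, Z3→B 11, Z4→B 2, Z5→B 13, Z6→B 2. Service cost 42.
{A}: service cost 46
{C}: service cost 67
Among all 3 size-1 choices, {B} is lowest.

Choose B only; total service cost 42.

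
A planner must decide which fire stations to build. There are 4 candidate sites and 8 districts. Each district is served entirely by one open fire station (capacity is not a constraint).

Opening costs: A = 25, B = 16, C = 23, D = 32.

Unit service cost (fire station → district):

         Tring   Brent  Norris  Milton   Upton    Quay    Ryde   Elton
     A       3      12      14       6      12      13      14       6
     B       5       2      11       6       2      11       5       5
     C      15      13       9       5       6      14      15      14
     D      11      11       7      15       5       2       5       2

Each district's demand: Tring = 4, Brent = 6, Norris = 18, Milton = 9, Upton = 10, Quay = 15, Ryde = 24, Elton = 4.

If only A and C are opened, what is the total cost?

Total cost: 954

Each district is assigned to its cheapest site among the open ones.
{A, C}: Tring→A 3·4=12, Brent→A 12·6=72, Norris→C 9·18=162, Milton→C 5·9=45, Upton→C 6·10=60, Quay→A 13·15=195, Ryde→A 14·24=336, Elton→A 6·4=24. Service 906; fixed 48; total 954.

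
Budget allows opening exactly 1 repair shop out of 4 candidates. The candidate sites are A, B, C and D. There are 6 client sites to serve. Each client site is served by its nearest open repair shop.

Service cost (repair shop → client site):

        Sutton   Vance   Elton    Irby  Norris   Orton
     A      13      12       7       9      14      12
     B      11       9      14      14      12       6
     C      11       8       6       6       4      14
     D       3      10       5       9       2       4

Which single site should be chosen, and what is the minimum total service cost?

With exactly 1 open, each client site uses its cheapest among the chosen.
{D}: Sutton→D 3, Vance→D 10, Elton→D 5, Irby→D 9, Norris→D 2, Orton→D 4. Service cost 33.
{C}: service cost 49
{B}: service cost 66
Among all 4 size-1 choices, {D} is lowest.

Choose D only; total service cost 33.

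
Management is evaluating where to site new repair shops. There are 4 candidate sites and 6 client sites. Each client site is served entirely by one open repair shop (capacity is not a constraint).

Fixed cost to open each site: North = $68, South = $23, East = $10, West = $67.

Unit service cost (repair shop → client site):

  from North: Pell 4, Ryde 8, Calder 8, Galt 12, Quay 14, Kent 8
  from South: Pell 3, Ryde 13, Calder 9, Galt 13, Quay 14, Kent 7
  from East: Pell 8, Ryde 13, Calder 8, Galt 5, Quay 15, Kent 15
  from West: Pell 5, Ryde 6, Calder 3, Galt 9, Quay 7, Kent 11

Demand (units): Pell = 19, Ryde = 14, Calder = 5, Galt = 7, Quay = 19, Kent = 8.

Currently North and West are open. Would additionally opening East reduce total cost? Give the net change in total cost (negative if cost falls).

Yes — net change −18 (cost falls by 18).

Current service cost with {North, West}: 435.
Adding East: each client site re-picks its cheapest; new service cost 407, saving 28.
Extra fixed cost: 10. Net change = 10 − 28 = -18.
(Totals: 570 → 552.)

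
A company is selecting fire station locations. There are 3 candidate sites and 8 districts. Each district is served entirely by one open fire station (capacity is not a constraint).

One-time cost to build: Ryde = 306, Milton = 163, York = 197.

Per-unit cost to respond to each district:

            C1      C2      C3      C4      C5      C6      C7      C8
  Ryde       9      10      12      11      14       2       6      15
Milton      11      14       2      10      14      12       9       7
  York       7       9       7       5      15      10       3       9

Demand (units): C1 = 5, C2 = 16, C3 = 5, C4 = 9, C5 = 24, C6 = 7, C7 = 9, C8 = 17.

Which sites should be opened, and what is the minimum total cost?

For any fixed open set, each district goes to its cheapest open site; total = fixed + service.
{York}: C1→York 7·5=35, C2→York 9·16=144, C3→York 7·5=35, C4→York 5·9=45, C5→York 15·24=360, C6→York 10·7=70, C7→York 3·9=27, C8→York 9·17=153. Service 869; fixed 197; total 1066.
{Milton, York}: service 786 + fixed 360 = 1146
{Milton}: C1→Milton 11·5=55, C2→Milton 14·16=224, C3→Milton 2·5=10, C4→Milton 10·9=90, C5→Milton 14·24=336, C6→Milton 12·7=84, C7→Milton 9·9=81, C8→Milton 7·17=119. Service 999; fixed 163; total 1162.
{Ryde, Milton, York}: service 730 + fixed 666 = 1396
(All 7 nonempty subsets were checked; York only is lowest.)

Open York only; minimum total cost 1066.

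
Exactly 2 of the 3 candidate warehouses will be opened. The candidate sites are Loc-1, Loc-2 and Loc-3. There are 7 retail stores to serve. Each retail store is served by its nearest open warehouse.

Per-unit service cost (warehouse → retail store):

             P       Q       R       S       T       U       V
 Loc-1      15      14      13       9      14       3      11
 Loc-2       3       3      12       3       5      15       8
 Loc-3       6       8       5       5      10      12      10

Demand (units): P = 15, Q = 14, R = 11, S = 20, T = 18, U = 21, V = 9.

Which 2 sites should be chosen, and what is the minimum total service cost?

With exactly 2 open, each retail store uses its cheapest among the chosen.
{Loc-1, Loc-2}: P→Loc-2 3·15=45, Q→Loc-2 3·14=42, R→Loc-2 12·11=132, S→Loc-2 3·20=60, T→Loc-2 5·18=90, U→Loc-1 3·21=63, V→Loc-2 8·9=72. Service cost 504.
{Loc-2, Loc-3}: service cost 616
{Loc-1, Loc-3}: service cost 690
Among all 3 size-2 choices, {Loc-1, Loc-2} is lowest.

Choose Loc-1 and Loc-2; total service cost 504.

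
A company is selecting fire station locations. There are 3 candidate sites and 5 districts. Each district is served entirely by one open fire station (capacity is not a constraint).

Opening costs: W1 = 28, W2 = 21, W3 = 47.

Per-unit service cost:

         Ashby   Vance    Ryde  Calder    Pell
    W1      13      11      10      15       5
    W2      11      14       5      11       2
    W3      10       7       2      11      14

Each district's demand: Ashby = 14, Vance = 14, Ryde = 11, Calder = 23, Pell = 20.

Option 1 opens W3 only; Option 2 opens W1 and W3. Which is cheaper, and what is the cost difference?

Option 2 is cheaper by 152.

Option 1: {W3}: Ashby→W3 10·14=140, Vance→W3 7·14=98, Ryde→W3 2·11=22, Calder→W3 11·23=253, Pell→W3 14·20=280. Service 793; fixed 47; total 840.
Option 2: {W1, W3}: Ashby→W3 10·14=140, Vance→W3 7·14=98, Ryde→W3 2·11=22, Calder→W3 11·23=253, Pell→W1 5·20=100. Service 613; fixed 75; total 688.
Difference: |840 − 688| = 152.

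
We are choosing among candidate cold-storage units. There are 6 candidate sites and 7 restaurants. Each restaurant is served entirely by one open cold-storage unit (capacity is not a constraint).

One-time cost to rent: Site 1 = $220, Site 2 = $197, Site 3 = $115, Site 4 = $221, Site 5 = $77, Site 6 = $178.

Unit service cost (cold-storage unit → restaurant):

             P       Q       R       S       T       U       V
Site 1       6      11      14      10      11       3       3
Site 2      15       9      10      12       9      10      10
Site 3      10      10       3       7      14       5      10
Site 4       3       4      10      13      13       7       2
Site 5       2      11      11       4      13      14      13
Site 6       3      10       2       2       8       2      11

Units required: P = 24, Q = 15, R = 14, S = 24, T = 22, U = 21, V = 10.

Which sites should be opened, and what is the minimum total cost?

Open Site 6 only; minimum total cost 804.

For any fixed open set, each restaurant goes to its cheapest open site; total = fixed + service.
{Site 6}: P→Site 6 3·24=72, Q→Site 6 10·15=150, R→Site 6 2·14=28, S→Site 6 2·24=48, T→Site 6 8·22=176, U→Site 6 2·21=42, V→Site 6 11·10=110. Service 626; fixed 178; total 804.
{Site 4, Site 6}: P→Site 4 3·24=72, Q→Site 4 4·15=60, R→Site 6 2·14=28, S→Site 6 2·24=48, T→Site 6 8·22=176, U→Site 6 2·21=42, V→Site 4 2·10=20. Service 446; fixed 399; total 845.
{Site 5, Site 6}: service 602 + fixed 255 = 857
{Site 1, Site 2, Site 3, Site 4, Site 5, Site 6}: P→Site 5 2·24=48, Q→Site 4 4·15=60, R→Site 6 2·14=28, S→Site 6 2·24=48, T→Site 6 8·22=176, U→Site 6 2·21=42, V→Site 4 2·10=20. Service 422; fixed 1008; total 1430.
No other subset beats 804.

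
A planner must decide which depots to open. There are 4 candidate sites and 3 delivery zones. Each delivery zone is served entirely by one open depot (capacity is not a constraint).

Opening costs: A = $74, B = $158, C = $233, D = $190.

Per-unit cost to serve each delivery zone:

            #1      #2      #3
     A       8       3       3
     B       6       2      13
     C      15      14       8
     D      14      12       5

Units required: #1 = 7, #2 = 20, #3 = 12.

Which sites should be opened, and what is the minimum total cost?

For any fixed open set, each delivery zone goes to its cheapest open site; total = fixed + service.
{A}: #1→A 8·7=56, #2→A 3·20=60, #3→A 3·12=36. Service 152; fixed 74; total 226.
{A, B}: service 118 + fixed 232 = 350
{B}: service 238 + fixed 158 = 396
{A, B, C, D}: service 118 + fixed 655 = 773
(All 15 nonempty subsets were checked; A only is lowest.)

Open A only; minimum total cost 226.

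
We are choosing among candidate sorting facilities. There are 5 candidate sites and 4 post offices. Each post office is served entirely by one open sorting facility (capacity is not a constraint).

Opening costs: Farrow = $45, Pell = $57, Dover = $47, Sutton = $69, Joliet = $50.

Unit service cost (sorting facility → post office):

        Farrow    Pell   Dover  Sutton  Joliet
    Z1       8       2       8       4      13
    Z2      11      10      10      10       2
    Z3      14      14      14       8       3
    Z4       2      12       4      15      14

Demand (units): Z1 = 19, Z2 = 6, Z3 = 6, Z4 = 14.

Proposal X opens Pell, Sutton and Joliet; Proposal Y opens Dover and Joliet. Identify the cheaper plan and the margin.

Proposal X: {Pell, Sutton, Joliet}: Z1→Pell 2·19=38, Z2→Joliet 2·6=12, Z3→Joliet 3·6=18, Z4→Pell 12·14=168. Service 236; fixed 176; total 412.
Proposal Y: {Dover, Joliet}: Z1→Dover 8·19=152, Z2→Joliet 2·6=12, Z3→Joliet 3·6=18, Z4→Dover 4·14=56. Service 238; fixed 97; total 335.
Difference: |412 − 335| = 77.

Proposal Y is cheaper by 77.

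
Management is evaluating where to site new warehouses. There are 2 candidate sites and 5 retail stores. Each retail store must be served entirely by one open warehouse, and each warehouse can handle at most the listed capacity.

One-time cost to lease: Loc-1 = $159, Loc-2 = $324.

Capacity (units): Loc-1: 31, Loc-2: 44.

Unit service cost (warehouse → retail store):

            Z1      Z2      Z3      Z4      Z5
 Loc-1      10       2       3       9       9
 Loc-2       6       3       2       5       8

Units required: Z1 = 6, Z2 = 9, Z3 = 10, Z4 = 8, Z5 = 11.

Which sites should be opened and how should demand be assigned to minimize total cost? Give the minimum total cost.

Open {Loc-2}: Z1→Loc-2 6·6=36, Z2→Loc-2 3·9=27, Z3→Loc-2 2·10=20, Z4→Loc-2 5·8=40, Z5→Loc-2 8·11=88.
Loads: Loc-2 carries 44/44. Service 211; fixed 324; total 535.
Next best feasible plan costs 685.

Minimum total cost: 535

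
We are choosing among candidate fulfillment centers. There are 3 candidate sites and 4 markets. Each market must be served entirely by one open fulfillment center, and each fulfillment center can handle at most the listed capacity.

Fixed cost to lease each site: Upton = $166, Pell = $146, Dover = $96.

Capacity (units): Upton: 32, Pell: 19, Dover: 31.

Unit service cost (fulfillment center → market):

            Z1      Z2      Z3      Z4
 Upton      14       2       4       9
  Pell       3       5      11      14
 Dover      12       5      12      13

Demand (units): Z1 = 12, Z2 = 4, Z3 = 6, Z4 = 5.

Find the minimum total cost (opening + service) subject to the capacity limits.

Minimum total cost: 397

Open {Dover}: Z1→Dover 12·12=144, Z2→Dover 5·4=20, Z3→Dover 12·6=72, Z4→Dover 13·5=65.
Loads: Dover carries 27/31. Service 301; fixed 96; total 397.
Next best feasible plan costs 411.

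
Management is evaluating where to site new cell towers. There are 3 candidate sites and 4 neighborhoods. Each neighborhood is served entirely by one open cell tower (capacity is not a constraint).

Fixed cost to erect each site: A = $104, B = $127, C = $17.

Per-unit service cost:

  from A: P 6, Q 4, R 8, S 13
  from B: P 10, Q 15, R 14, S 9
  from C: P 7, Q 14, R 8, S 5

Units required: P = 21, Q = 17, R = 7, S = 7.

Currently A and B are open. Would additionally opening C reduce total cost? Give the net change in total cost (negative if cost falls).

Yes — net change −11 (cost falls by 11).

Current service cost with {A, B}: 313.
Adding C: each neighborhood re-picks its cheapest; new service cost 285, saving 28.
Extra fixed cost: 17. Net change = 17 − 28 = -11.
(Totals: 544 → 533.)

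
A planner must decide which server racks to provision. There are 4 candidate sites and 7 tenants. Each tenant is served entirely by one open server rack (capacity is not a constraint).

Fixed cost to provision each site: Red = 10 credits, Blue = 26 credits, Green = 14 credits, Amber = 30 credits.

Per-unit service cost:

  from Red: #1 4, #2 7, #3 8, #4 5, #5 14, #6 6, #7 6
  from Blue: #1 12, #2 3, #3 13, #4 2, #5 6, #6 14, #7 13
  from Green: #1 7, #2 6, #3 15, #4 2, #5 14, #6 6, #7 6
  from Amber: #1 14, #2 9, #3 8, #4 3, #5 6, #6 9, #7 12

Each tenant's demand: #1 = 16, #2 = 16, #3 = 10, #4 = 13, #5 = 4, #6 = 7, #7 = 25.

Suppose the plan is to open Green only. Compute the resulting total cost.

Total cost: 646

Each tenant is assigned to its cheapest site among the open ones.
{Green}: #1→Green 7·16=112, #2→Green 6·16=96, #3→Green 15·10=150, #4→Green 2·13=26, #5→Green 14·4=56, #6→Green 6·7=42, #7→Green 6·25=150. Service 632; fixed 14; total 646.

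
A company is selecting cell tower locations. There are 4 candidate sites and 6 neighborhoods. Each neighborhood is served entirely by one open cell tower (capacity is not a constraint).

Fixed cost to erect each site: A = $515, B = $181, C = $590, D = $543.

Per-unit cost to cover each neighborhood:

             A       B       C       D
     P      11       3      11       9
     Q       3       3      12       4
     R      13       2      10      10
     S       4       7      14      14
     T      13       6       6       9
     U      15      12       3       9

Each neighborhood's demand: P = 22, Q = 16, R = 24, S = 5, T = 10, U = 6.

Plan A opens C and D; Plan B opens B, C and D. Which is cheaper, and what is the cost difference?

Plan A: {C, D}: P→D 9·22=198, Q→D 4·16=64, R→C 10·24=240, S→C 14·5=70, T→C 6·10=60, U→C 3·6=18. Service 650; fixed 1133; total 1783.
Plan B: {B, C, D}: P→B 3·22=66, Q→B 3·16=48, R→B 2·24=48, S→B 7·5=35, T→B 6·10=60, U→C 3·6=18. Service 275; fixed 1314; total 1589.
Difference: |1783 − 1589| = 194.

Plan B is cheaper by 194.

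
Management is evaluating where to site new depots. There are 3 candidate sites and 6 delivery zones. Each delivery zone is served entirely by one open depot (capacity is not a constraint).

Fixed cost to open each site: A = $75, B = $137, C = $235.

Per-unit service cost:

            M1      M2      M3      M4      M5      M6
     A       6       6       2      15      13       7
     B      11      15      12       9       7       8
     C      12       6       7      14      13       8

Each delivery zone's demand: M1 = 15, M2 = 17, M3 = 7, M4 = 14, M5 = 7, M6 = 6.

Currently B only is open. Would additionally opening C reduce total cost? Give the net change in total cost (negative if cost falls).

No — net change +47 (cost rises by 47).

Current service cost with {B}: 727.
Adding C: each delivery zone re-picks its cheapest; new service cost 539, saving 188.
Extra fixed cost: 235. Net change = 235 − 188 = 47.
(Totals: 864 → 911.)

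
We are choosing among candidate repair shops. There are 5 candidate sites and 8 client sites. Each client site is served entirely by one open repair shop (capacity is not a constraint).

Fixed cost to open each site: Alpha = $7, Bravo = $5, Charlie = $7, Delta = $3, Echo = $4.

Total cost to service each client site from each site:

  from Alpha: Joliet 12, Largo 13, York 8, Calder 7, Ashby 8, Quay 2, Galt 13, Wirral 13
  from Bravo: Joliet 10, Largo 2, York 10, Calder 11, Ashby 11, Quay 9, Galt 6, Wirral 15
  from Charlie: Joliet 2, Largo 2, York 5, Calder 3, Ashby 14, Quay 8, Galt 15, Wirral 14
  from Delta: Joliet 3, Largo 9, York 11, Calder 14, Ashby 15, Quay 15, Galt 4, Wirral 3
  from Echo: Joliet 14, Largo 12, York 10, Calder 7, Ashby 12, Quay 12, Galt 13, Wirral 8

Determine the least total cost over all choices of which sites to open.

For any fixed open set, each client site goes to its cheapest open site; total = fixed + service.
{Alpha, Charlie, Delta}: Joliet→Charlie 2, Largo→Charlie 2, York→Charlie 5, Calder→Charlie 3, Ashby→Alpha 8, Quay→Alpha 2, Galt→Delta 4, Wirral→Delta 3. Service 29; fixed 17; total 46.
{Alpha, Charlie, Delta, Echo}: Joliet→Charlie 2, Largo→Charlie 2, York→Charlie 5, Calder→Charlie 3, Ashby→Alpha 8, Quay→Alpha 2, Galt→Delta 4, Wirral→Delta 3. Service 29; fixed 21; total 50.
{Alpha, Bravo, Charlie, Delta}: service 29 + fixed 22 = 51
{Alpha, Bravo, Charlie, Delta, Echo}: service 29 + fixed 26 = 55
No other subset beats 46.

Minimum total cost: 46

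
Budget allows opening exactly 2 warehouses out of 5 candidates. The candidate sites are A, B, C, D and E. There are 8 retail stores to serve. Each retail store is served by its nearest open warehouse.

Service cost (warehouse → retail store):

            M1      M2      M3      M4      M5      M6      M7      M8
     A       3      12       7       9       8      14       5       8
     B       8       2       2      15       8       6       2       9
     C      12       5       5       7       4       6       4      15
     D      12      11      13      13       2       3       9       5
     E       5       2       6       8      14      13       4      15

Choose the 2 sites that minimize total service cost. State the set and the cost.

With exactly 2 open, each retail store uses its cheapest among the chosen.
{D, E}: M1→E 5, M2→E 2, M3→E 6, M4→E 8, M5→D 2, M6→D 3, M7→E 4, M8→D 5. Service cost 35.
{B, D}: service cost 37
{A, B}: service cost 40
Among all 10 size-2 choices, {D, E} is lowest.

Choose D and E; total service cost 35.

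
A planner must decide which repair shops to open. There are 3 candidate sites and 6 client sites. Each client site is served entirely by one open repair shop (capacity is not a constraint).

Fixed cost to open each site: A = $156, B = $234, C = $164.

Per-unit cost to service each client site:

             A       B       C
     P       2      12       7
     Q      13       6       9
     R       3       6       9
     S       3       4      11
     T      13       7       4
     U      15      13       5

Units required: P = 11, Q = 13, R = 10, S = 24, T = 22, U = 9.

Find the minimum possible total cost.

Minimum total cost: 694

For any fixed open set, each client site goes to its cheapest open site; total = fixed + service.
{A, C}: P→A 2·11=22, Q→C 9·13=117, R→A 3·10=30, S→A 3·24=72, T→C 4·22=88, U→C 5·9=45. Service 374; fixed 320; total 694.
{B, C}: service 444 + fixed 398 = 842
{C}: P→C 7·11=77, Q→C 9·13=117, R→C 9·10=90, S→C 11·24=264, T→C 4·22=88, U→C 5·9=45. Service 681; fixed 164; total 845.
{A, B, C}: service 335 + fixed 554 = 889
(All 7 nonempty subsets were checked; A and C is lowest.)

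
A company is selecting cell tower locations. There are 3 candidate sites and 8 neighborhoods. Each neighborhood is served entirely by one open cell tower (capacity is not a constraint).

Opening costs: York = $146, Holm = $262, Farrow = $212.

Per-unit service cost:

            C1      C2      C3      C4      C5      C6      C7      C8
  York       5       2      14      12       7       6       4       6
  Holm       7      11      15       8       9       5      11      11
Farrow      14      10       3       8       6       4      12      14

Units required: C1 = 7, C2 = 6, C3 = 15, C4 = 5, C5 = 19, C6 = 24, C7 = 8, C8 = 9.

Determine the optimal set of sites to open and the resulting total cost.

Open York and Farrow; minimum total cost 786.

For any fixed open set, each neighborhood goes to its cheapest open site; total = fixed + service.
{York, Farrow}: C1→York 5·7=35, C2→York 2·6=12, C3→Farrow 3·15=45, C4→Farrow 8·5=40, C5→Farrow 6·19=114, C6→Farrow 4·24=96, C7→York 4·8=32, C8→York 6·9=54. Service 428; fixed 358; total 786.
{York}: service 680 + fixed 146 = 826
{Farrow}: service 675 + fixed 212 = 887
{York, Holm, Farrow}: service 428 + fixed 620 = 1048
(All 7 nonempty subsets were checked; York and Farrow is lowest.)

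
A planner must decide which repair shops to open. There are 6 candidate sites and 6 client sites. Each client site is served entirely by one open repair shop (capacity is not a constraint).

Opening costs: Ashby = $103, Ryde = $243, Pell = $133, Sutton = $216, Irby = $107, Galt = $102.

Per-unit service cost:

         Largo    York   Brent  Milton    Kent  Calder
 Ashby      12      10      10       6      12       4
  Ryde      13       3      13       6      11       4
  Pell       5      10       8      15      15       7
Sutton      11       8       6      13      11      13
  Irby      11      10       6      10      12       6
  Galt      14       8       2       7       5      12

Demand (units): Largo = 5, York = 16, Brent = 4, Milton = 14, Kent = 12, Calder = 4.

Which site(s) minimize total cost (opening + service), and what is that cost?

Open Galt only; minimum total cost 514.

For any fixed open set, each client site goes to its cheapest open site; total = fixed + service.
{Galt}: Largo→Galt 14·5=70, York→Galt 8·16=128, Brent→Galt 2·4=8, Milton→Galt 7·14=98, Kent→Galt 5·12=60, Calder→Galt 12·4=48. Service 412; fixed 102; total 514.
{Ashby, Galt}: Largo→Ashby 12·5=60, York→Galt 8·16=128, Brent→Galt 2·4=8, Milton→Ashby 6·14=84, Kent→Galt 5·12=60, Calder→Ashby 4·4=16. Service 356; fixed 205; total 561.
{Pell, Galt}: Largo→Pell 5·5=25, York→Galt 8·16=128, Brent→Galt 2·4=8, Milton→Galt 7·14=98, Kent→Galt 5·12=60, Calder→Pell 7·4=28. Service 347; fixed 235; total 582.
{Ashby, Ryde, Pell, Sutton, Irby, Galt}: service 241 + fixed 904 = 1145
No other subset beats 514.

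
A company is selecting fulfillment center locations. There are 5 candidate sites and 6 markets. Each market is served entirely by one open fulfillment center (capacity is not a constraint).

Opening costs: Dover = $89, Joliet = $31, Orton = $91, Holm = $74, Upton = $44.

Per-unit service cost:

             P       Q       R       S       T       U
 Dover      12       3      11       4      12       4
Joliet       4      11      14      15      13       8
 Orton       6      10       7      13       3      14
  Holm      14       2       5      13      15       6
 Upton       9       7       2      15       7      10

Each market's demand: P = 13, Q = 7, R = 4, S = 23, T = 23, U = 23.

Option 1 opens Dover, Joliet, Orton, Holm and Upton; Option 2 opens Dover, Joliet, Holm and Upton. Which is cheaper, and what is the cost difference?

Option 1 is cheaper by 1.

Option 1: {Dover, Joliet, Orton, Holm, Upton}: P→Joliet 4·13=52, Q→Holm 2·7=14, R→Upton 2·4=8, S→Dover 4·23=92, T→Orton 3·23=69, U→Dover 4·23=92. Service 327; fixed 329; total 656.
Option 2: {Dover, Joliet, Holm, Upton}: P→Joliet 4·13=52, Q→Holm 2·7=14, R→Upton 2·4=8, S→Dover 4·23=92, T→Upton 7·23=161, U→Dover 4·23=92. Service 419; fixed 238; total 657.
Difference: |656 − 657| = 1.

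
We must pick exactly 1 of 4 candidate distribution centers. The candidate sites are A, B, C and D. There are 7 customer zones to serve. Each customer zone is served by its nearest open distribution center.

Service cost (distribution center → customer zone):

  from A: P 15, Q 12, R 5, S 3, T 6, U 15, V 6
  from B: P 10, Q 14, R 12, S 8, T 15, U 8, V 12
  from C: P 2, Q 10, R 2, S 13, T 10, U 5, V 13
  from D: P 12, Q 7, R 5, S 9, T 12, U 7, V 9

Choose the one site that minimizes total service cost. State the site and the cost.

With exactly 1 open, each customer zone uses its cheapest among the chosen.
{C}: P→C 2, Q→C 10, R→C 2, S→C 13, T→C 10, U→C 5, V→C 13. Service cost 55.
{D}: service cost 61
{A}: service cost 62
Among all 4 size-1 choices, {C} is lowest.

Choose C only; total service cost 55.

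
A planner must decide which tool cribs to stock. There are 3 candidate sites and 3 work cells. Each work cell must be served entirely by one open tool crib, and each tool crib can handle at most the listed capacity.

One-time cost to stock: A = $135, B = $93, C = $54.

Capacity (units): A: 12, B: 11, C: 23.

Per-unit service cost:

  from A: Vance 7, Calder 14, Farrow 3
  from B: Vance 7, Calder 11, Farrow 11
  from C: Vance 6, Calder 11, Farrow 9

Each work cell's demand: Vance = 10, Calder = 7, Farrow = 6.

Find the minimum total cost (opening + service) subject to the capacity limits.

Minimum total cost: 245

Open {C}: Vance→C 6·10=60, Calder→C 11·7=77, Farrow→C 9·6=54.
Loads: C carries 23/23. Service 191; fixed 54; total 245.
Next best feasible plan costs 338.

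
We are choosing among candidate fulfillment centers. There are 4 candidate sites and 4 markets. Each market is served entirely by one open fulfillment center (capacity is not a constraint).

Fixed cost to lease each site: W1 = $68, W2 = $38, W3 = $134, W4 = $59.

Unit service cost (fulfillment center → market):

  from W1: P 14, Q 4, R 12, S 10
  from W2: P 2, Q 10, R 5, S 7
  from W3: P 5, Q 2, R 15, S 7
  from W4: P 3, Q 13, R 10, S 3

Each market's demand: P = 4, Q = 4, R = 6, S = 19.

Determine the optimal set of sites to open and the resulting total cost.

For any fixed open set, each market goes to its cheapest open site; total = fixed + service.
{W2, W4}: P→W2 2·4=8, Q→W2 10·4=40, R→W2 5·6=30, S→W4 3·19=57. Service 135; fixed 97; total 232.
{W4}: service 181 + fixed 59 = 240
{W2}: service 211 + fixed 38 = 249
{W1, W2, W3, W4}: service 103 + fixed 299 = 402
No other subset beats 232.

Open W2 and W4; minimum total cost 232.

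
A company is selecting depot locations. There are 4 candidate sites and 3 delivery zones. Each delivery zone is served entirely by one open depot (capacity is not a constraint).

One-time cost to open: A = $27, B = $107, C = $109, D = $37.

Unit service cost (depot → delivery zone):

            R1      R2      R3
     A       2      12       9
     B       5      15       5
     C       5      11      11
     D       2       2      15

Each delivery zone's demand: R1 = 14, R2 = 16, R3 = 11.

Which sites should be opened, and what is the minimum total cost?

Open A and D; minimum total cost 223.

For any fixed open set, each delivery zone goes to its cheapest open site; total = fixed + service.
{A, D}: R1→A 2·14=28, R2→D 2·16=32, R3→A 9·11=99. Service 159; fixed 64; total 223.
{B, D}: R1→D 2·14=28, R2→D 2·16=32, R3→B 5·11=55. Service 115; fixed 144; total 259.
{D}: R1→D 2·14=28, R2→D 2·16=32, R3→D 15·11=165. Service 225; fixed 37; total 262.
{A, B, C, D}: service 115 + fixed 280 = 395
No other subset beats 223.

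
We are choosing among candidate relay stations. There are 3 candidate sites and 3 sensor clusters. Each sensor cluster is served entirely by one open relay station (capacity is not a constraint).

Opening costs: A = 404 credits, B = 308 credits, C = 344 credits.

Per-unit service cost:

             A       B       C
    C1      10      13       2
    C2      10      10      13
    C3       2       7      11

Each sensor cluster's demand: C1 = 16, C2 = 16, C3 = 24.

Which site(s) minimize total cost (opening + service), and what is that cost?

For any fixed open set, each sensor cluster goes to its cheapest open site; total = fixed + service.
{A}: C1→A 10·16=160, C2→A 10·16=160, C3→A 2·24=48. Service 368; fixed 404; total 772.
{B}: C1→B 13·16=208, C2→B 10·16=160, C3→B 7·24=168. Service 536; fixed 308; total 844.
{C}: service 504 + fixed 344 = 848
{A, B, C}: service 240 + fixed 1056 = 1296
No other subset beats 772.

Open A only; minimum total cost 772.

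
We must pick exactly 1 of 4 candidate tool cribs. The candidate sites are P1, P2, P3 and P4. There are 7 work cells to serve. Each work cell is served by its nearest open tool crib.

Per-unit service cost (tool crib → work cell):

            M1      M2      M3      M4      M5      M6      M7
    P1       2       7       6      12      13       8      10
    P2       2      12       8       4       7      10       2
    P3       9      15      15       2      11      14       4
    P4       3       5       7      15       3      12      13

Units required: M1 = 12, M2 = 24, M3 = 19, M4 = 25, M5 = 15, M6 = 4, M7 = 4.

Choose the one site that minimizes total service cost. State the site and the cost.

With exactly 1 open, each work cell uses its cheapest among the chosen.
{P2}: M1→P2 2·12=24, M2→P2 12·24=288, M3→P2 8·19=152, M4→P2 4·25=100, M5→P2 7·15=105, M6→P2 10·4=40, M7→P2 2·4=8. Service cost 717.
{P4}: service cost 809
{P1}: service cost 873
Among all 4 size-1 choices, {P2} is lowest.

Choose P2 only; total service cost 717.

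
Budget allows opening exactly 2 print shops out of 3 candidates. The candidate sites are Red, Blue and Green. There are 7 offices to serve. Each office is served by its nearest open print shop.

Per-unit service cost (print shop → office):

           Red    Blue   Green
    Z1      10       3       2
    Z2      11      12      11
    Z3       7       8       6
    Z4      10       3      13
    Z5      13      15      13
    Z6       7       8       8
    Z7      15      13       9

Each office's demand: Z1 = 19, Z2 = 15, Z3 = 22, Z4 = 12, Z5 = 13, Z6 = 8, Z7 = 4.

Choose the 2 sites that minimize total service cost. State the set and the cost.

Choose Blue and Green; total service cost 640.

With exactly 2 open, each office uses its cheapest among the chosen.
{Blue, Green}: Z1→Green 2·19=38, Z2→Green 11·15=165, Z3→Green 6·22=132, Z4→Blue 3·12=36, Z5→Green 13·13=169, Z6→Blue 8·8=64, Z7→Green 9·4=36. Service cost 640.
{Red, Blue}: service cost 689
{Red, Green}: service cost 716
Among all 3 size-2 choices, {Blue, Green} is lowest.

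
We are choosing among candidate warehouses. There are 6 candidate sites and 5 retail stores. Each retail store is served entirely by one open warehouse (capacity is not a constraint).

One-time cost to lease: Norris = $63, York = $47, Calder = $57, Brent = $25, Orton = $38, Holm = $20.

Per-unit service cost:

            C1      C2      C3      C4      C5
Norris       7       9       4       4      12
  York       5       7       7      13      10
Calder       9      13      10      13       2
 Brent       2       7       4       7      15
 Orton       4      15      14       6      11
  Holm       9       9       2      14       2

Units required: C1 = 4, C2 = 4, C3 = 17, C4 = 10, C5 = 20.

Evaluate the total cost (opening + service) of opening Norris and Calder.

Total cost: 332

Each retail store is assigned to its cheapest site among the open ones.
{Norris, Calder}: C1→Norris 7·4=28, C2→Norris 9·4=36, C3→Norris 4·17=68, C4→Norris 4·10=40, C5→Calder 2·20=40. Service 212; fixed 120; total 332.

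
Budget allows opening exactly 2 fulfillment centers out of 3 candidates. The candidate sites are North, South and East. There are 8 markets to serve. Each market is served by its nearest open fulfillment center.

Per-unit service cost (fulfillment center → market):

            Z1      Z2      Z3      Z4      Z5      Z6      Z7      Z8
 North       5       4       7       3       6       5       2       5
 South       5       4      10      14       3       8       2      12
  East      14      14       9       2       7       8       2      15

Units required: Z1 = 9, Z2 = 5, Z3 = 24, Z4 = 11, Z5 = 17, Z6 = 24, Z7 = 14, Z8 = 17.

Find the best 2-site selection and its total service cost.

With exactly 2 open, each market uses its cheapest among the chosen.
{North, South}: Z1→North 5·9=45, Z2→North 4·5=20, Z3→North 7·24=168, Z4→North 3·11=33, Z5→South 3·17=51, Z6→North 5·24=120, Z7→North 2·14=28, Z8→North 5·17=85. Service cost 550.
{North, East}: service cost 590
{South, East}: service cost 778
Among all 3 size-2 choices, {North, South} is lowest.

Choose North and South; total service cost 550.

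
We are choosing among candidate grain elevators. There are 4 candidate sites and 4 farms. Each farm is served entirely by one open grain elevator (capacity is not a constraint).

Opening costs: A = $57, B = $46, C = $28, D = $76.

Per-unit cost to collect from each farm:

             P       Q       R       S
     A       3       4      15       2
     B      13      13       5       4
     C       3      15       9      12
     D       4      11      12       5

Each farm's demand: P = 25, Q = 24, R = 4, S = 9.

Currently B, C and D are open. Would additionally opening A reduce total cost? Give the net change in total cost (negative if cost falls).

Current service cost with {B, C, D}: 395.
Adding A: each farm re-picks its cheapest; new service cost 209, saving 186.
Extra fixed cost: 57. Net change = 57 − 186 = -129.
(Totals: 545 → 416.)

Yes — net change −129 (cost falls by 129).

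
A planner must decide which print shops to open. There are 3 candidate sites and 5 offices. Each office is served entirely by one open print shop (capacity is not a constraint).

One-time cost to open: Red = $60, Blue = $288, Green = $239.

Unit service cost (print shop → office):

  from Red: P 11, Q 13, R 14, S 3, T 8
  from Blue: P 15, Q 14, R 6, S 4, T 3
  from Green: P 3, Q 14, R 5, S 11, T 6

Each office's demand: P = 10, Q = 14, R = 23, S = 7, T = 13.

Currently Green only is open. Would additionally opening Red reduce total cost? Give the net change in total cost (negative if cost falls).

Current service cost with {Green}: 496.
Adding Red: each office re-picks its cheapest; new service cost 426, saving 70.
Extra fixed cost: 60. Net change = 60 − 70 = -10.
(Totals: 735 → 725.)

Yes — net change −10 (cost falls by 10).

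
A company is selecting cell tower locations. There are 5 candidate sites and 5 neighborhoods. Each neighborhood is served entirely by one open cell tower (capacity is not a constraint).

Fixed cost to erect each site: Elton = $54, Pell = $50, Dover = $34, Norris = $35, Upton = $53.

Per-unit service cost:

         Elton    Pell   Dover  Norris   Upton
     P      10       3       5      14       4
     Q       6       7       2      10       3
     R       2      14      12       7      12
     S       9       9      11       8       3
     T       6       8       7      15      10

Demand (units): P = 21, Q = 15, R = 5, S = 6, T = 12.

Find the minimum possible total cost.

For any fixed open set, each neighborhood goes to its cheapest open site; total = fixed + service.
{Elton, Upton}: P→Upton 4·21=84, Q→Upton 3·15=45, R→Elton 2·5=10, S→Upton 3·6=18, T→Elton 6·12=72. Service 229; fixed 107; total 336.
{Elton, Dover, Upton}: service 214 + fixed 141 = 355
{Elton, Dover}: service 271 + fixed 88 = 359
{Elton, Pell, Dover, Norris, Upton}: service 193 + fixed 226 = 419
No other subset beats 336.

Minimum total cost: 336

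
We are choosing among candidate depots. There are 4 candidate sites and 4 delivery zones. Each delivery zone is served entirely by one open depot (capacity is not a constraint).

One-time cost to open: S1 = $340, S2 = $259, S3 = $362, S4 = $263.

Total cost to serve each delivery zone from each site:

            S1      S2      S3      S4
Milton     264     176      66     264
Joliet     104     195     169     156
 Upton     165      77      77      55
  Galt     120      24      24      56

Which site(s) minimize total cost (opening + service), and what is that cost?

For any fixed open set, each delivery zone goes to its cheapest open site; total = fixed + service.
{S3}: Milton→S3 66, Joliet→S3 169, Upton→S3 77, Galt→S3 24. Service 336; fixed 362; total 698.
{S2}: Milton→S2 176, Joliet→S2 195, Upton→S2 77, Galt→S2 24. Service 472; fixed 259; total 731.
{S4}: Milton→S4 264, Joliet→S4 156, Upton→S4 55, Galt→S4 56. Service 531; fixed 263; total 794.
{S1, S2, S3, S4}: Milton→S3 66, Joliet→S1 104, Upton→S4 55, Galt→S2 24. Service 249; fixed 1224; total 1473.
No other subset beats 698.

Open S3 only; minimum total cost 698.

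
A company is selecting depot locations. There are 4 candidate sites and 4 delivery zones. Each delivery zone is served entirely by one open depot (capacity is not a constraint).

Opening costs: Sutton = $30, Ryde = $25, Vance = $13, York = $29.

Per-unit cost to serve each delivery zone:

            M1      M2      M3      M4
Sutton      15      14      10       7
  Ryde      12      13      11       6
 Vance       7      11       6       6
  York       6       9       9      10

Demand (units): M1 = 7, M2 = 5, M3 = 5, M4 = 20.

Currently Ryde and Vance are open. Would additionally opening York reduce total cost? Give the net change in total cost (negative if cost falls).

Current service cost with {Ryde, Vance}: 254.
Adding York: each delivery zone re-picks its cheapest; new service cost 237, saving 17.
Extra fixed cost: 29. Net change = 29 − 17 = 12.
(Totals: 292 → 304.)

No — net change +12 (cost rises by 12).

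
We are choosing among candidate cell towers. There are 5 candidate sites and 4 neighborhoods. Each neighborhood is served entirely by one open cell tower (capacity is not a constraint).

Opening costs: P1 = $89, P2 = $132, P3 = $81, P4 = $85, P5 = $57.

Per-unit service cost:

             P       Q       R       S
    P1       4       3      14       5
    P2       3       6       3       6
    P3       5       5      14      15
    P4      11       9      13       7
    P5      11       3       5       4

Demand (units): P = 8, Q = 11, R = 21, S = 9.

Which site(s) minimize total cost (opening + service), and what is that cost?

Open P5 only; minimum total cost 319.

For any fixed open set, each neighborhood goes to its cheapest open site; total = fixed + service.
{P5}: P→P5 11·8=88, Q→P5 3·11=33, R→P5 5·21=105, S→P5 4·9=36. Service 262; fixed 57; total 319.
{P2}: service 207 + fixed 132 = 339
{P2, P5}: P→P2 3·8=24, Q→P5 3·11=33, R→P2 3·21=63, S→P5 4·9=36. Service 156; fixed 189; total 345.
{P1, P2, P3, P4, P5}: service 156 + fixed 444 = 600
No other subset beats 319.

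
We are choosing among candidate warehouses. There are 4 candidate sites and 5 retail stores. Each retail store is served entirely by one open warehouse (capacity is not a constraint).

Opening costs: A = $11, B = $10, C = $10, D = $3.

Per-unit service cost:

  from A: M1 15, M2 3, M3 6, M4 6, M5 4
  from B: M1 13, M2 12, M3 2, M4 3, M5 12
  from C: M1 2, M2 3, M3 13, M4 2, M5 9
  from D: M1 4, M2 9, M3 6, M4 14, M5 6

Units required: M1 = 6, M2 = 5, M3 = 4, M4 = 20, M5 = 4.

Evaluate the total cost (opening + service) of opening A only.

Each retail store is assigned to its cheapest site among the open ones.
{A}: M1→A 15·6=90, M2→A 3·5=15, M3→A 6·4=24, M4→A 6·20=120, M5→A 4·4=16. Service 265; fixed 11; total 276.

Total cost: 276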